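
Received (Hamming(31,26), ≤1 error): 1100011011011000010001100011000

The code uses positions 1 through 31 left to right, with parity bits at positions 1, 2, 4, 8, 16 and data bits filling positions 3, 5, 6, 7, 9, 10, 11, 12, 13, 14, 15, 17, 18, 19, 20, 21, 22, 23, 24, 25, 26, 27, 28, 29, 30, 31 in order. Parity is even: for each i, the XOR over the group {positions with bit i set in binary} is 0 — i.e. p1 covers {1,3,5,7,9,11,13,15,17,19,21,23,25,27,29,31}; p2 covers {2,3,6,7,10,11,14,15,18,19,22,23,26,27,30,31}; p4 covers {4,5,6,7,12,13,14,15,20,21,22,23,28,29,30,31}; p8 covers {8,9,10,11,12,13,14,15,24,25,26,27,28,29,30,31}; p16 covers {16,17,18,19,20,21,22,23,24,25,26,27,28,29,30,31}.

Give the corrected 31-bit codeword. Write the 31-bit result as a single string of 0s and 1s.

1100011011011000010101100011000

s1 (pos 1,3,5,7,9,11,13,15,17,19,21,23,25,27,29,31): 1⊕0⊕0⊕1⊕1⊕0⊕1⊕0⊕0⊕0⊕0⊕1⊕0⊕1⊕0⊕0 = 0
s2 (pos 2,3,6,7,10,11,14,15,18,19,22,23,26,27,30,31): 1⊕0⊕1⊕1⊕1⊕0⊕0⊕0⊕1⊕0⊕1⊕1⊕0⊕1⊕0⊕0 = 0
s4 (pos 4,5,6,7,12,13,14,15,20,21,22,23,28,29,30,31): 0⊕0⊕1⊕1⊕1⊕1⊕0⊕0⊕0⊕0⊕1⊕1⊕1⊕0⊕0⊕0 = 1
s8 (pos 8,9,10,11,12,13,14,15,24,25,26,27,28,29,30,31): 0⊕1⊕1⊕0⊕1⊕1⊕0⊕0⊕0⊕0⊕0⊕1⊕1⊕0⊕0⊕0 = 0
s16 (pos 16,17,18,19,20,21,22,23,24,25,26,27,28,29,30,31): 0⊕0⊕1⊕0⊕0⊕0⊕1⊕1⊕0⊕0⊕0⊕1⊕1⊕0⊕0⊕0 = 1
Syndrome s16…s1 = 10100 → error at position 20.
Flip position 20: 1100011011011000010001100011000 → 1100011011011000010101100011000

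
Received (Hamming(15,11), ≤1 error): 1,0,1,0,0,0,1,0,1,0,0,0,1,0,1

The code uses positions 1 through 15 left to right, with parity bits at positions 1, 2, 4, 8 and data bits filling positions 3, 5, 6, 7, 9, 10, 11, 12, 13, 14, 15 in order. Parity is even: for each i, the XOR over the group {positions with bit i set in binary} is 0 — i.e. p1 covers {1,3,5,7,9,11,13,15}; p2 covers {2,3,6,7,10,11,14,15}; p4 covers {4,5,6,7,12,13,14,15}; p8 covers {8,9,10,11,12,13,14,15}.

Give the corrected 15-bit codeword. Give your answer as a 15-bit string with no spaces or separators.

s1 (pos 1,3,5,7,9,11,13,15): 1⊕1⊕0⊕1⊕1⊕0⊕1⊕1 = 0
s2 (pos 2,3,6,7,10,11,14,15): 0⊕1⊕0⊕1⊕0⊕0⊕0⊕1 = 1
s4 (pos 4,5,6,7,12,13,14,15): 0⊕0⊕0⊕1⊕0⊕1⊕0⊕1 = 1
s8 (pos 8,9,10,11,12,13,14,15): 0⊕1⊕0⊕0⊕0⊕1⊕0⊕1 = 1
Syndrome s8…s1 = 1110 → error at position 14.
Flip position 14: 101000101000101 → 101000101000111

101000101000111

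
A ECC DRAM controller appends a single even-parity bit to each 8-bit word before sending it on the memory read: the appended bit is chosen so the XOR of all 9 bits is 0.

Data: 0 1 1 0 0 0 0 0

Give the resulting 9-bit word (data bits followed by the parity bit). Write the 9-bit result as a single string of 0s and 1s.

011000000

XOR of the 8 data bits: 0⊕1⊕1⊕0⊕0⊕0⊕0⊕0 = 0
Parity bit = 0 (so all 9 bits XOR to 0).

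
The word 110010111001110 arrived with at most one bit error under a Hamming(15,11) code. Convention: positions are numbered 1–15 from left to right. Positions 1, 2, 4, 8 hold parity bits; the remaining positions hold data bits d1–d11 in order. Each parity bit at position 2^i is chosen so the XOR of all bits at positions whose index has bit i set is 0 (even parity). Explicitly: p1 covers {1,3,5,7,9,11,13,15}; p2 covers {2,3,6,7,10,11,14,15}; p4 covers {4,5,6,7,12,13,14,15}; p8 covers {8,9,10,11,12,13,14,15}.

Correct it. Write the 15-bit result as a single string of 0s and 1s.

110010111001111

s1 (pos 1,3,5,7,9,11,13,15): 1⊕0⊕1⊕1⊕1⊕0⊕1⊕0 = 1
s2 (pos 2,3,6,7,10,11,14,15): 1⊕0⊕0⊕1⊕0⊕0⊕1⊕0 = 1
s4 (pos 4,5,6,7,12,13,14,15): 0⊕1⊕0⊕1⊕1⊕1⊕1⊕0 = 1
s8 (pos 8,9,10,11,12,13,14,15): 1⊕1⊕0⊕0⊕1⊕1⊕1⊕0 = 1
Syndrome s8…s1 = 1111 → error at position 15.
Flip position 15: 110010111001110 → 110010111001111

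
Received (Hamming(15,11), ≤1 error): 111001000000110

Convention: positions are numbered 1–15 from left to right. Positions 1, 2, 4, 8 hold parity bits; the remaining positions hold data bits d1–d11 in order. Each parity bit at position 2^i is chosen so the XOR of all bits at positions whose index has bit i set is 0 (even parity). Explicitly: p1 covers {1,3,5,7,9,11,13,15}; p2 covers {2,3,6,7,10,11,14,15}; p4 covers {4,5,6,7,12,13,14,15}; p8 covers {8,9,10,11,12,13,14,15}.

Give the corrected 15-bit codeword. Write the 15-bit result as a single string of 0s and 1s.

s1 (pos 1,3,5,7,9,11,13,15): 1⊕1⊕0⊕0⊕0⊕0⊕1⊕0 = 1
s2 (pos 2,3,6,7,10,11,14,15): 1⊕1⊕1⊕0⊕0⊕0⊕1⊕0 = 0
s4 (pos 4,5,6,7,12,13,14,15): 0⊕0⊕1⊕0⊕0⊕1⊕1⊕0 = 1
s8 (pos 8,9,10,11,12,13,14,15): 0⊕0⊕0⊕0⊕0⊕1⊕1⊕0 = 0
Syndrome s8…s1 = 0101 → error at position 5.
Flip position 5: 111001000000110 → 111011000000110

111011000000110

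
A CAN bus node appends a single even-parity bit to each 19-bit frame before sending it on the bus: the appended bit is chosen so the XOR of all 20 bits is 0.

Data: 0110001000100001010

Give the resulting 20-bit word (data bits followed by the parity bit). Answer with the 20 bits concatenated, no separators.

01100010001000010100

XOR of the 19 data bits: 0⊕1⊕1⊕0⊕0⊕0⊕1⊕0⊕0⊕0⊕1⊕0⊕0⊕0⊕0⊕1⊕0⊕1⊕0 = 0
Parity bit = 0 (so all 20 bits XOR to 0).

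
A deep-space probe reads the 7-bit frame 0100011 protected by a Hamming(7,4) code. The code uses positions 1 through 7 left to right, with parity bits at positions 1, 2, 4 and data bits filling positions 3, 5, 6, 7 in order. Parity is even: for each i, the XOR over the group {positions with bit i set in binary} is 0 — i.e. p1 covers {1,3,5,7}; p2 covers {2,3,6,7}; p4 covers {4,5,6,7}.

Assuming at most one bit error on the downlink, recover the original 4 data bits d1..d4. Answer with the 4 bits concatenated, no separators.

s1 (pos 1,3,5,7): 0⊕0⊕0⊕1 = 1
s2 (pos 2,3,6,7): 1⊕0⊕1⊕1 = 1
s4 (pos 4,5,6,7): 0⊕0⊕1⊕1 = 0
Syndrome s4…s1 = 011 → error at position 3.
Flip position 3: 0100011 → 0110011
Read data bits from positions 3,5,6,7: 1011

1011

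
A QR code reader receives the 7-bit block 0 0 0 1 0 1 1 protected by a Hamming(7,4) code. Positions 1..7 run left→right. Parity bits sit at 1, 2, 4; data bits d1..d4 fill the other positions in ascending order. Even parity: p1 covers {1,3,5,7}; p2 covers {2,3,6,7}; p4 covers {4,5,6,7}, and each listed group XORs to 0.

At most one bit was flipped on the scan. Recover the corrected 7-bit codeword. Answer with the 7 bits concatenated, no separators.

s1 (pos 1,3,5,7): 0⊕0⊕0⊕1 = 1
s2 (pos 2,3,6,7): 0⊕0⊕1⊕1 = 0
s4 (pos 4,5,6,7): 1⊕0⊕1⊕1 = 1
Syndrome s4…s1 = 101 → error at position 5.
Flip position 5: 0001011 → 0001111

0001111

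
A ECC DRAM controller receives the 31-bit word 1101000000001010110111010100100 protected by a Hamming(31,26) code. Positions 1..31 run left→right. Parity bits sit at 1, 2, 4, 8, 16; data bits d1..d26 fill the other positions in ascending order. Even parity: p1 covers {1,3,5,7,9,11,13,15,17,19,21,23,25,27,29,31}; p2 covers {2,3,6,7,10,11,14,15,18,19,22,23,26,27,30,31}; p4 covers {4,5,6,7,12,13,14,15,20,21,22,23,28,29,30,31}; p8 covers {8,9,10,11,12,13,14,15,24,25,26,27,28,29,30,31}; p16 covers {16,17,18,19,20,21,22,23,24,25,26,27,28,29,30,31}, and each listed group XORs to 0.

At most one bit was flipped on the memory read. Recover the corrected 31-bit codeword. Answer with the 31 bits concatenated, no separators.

1101000000001110110111010100100

s1 (pos 1,3,5,7,9,11,13,15,17,19,21,23,25,27,29,31): 1⊕0⊕0⊕0⊕0⊕0⊕1⊕1⊕1⊕0⊕1⊕0⊕0⊕0⊕1⊕0 = 0
s2 (pos 2,3,6,7,10,11,14,15,18,19,22,23,26,27,30,31): 1⊕0⊕0⊕0⊕0⊕0⊕0⊕1⊕1⊕0⊕1⊕0⊕1⊕0⊕0⊕0 = 1
s4 (pos 4,5,6,7,12,13,14,15,20,21,22,23,28,29,30,31): 1⊕0⊕0⊕0⊕0⊕1⊕0⊕1⊕1⊕1⊕1⊕0⊕0⊕1⊕0⊕0 = 1
s8 (pos 8,9,10,11,12,13,14,15,24,25,26,27,28,29,30,31): 0⊕0⊕0⊕0⊕0⊕1⊕0⊕1⊕1⊕0⊕1⊕0⊕0⊕1⊕0⊕0 = 1
s16 (pos 16,17,18,19,20,21,22,23,24,25,26,27,28,29,30,31): 0⊕1⊕1⊕0⊕1⊕1⊕1⊕0⊕1⊕0⊕1⊕0⊕0⊕1⊕0⊕0 = 0
Syndrome s16…s1 = 01110 → error at position 14.
Flip position 14: 1101000000001010110111010100100 → 1101000000001110110111010100100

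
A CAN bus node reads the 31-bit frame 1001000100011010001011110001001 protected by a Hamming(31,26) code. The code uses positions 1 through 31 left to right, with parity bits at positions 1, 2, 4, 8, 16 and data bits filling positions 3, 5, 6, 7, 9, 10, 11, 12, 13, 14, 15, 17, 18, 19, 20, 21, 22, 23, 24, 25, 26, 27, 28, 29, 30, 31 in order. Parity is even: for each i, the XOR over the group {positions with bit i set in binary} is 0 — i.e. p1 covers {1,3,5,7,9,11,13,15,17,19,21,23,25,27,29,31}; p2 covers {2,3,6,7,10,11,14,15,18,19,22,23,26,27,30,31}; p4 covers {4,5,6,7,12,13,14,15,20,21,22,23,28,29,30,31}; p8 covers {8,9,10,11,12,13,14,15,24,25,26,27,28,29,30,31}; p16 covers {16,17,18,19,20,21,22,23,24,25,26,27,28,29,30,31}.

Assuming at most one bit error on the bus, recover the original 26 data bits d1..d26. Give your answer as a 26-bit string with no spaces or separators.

00000001101001011110001000

s1 (pos 1,3,5,7,9,11,13,15,17,19,21,23,25,27,29,31): 1⊕0⊕0⊕0⊕0⊕0⊕1⊕1⊕0⊕1⊕1⊕1⊕0⊕0⊕0⊕1 = 1
s2 (pos 2,3,6,7,10,11,14,15,18,19,22,23,26,27,30,31): 0⊕0⊕0⊕0⊕0⊕0⊕0⊕1⊕0⊕1⊕1⊕1⊕0⊕0⊕0⊕1 = 1
s4 (pos 4,5,6,7,12,13,14,15,20,21,22,23,28,29,30,31): 1⊕0⊕0⊕0⊕1⊕1⊕0⊕1⊕0⊕1⊕1⊕1⊕1⊕0⊕0⊕1 = 1
s8 (pos 8,9,10,11,12,13,14,15,24,25,26,27,28,29,30,31): 1⊕0⊕0⊕0⊕1⊕1⊕0⊕1⊕1⊕0⊕0⊕0⊕1⊕0⊕0⊕1 = 1
s16 (pos 16,17,18,19,20,21,22,23,24,25,26,27,28,29,30,31): 0⊕0⊕0⊕1⊕0⊕1⊕1⊕1⊕1⊕0⊕0⊕0⊕1⊕0⊕0⊕1 = 1
Syndrome s16…s1 = 11111 → error at position 31.
Flip position 31: 1001000100011010001011110001001 → 1001000100011010001011110001000
Read data bits from positions 3,5,6,7,9,10,11,12,13,14,15,17,18,19,20,21,22,23,24,25,26,27,28,29,30,31: 00000001101001011110001000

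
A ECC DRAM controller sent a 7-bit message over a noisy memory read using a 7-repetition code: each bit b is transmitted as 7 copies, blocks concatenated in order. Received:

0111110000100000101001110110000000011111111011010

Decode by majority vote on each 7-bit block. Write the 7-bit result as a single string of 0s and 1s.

1001011

Block 1 (0111110): 5 ones → 1
Block 2 (0001000): 1 one → 0
Block 3 (0010100): 2 ones → 0
Block 4 (1110110): 5 ones → 1
Block 5 (0000000): 0 ones → 0
Block 6 (1111111): 7 ones → 1
Block 7 (1011010): 4 ones → 1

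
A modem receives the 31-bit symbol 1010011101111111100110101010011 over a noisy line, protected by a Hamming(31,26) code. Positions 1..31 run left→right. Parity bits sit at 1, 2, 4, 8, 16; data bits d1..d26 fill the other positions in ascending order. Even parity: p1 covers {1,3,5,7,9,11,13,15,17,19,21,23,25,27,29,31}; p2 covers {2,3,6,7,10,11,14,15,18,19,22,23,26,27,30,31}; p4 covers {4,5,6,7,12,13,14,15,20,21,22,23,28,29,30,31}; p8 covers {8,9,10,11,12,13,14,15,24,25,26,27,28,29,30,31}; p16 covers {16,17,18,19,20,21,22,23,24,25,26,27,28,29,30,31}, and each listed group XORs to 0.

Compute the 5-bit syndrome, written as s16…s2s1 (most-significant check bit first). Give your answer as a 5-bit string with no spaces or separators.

11110

s1 (pos 1,3,5,7,9,11,13,15,17,19,21,23,25,27,29,31): 1⊕1⊕0⊕1⊕0⊕1⊕1⊕1⊕1⊕0⊕1⊕1⊕1⊕1⊕0⊕1 = 0
s2 (pos 2,3,6,7,10,11,14,15,18,19,22,23,26,27,30,31): 0⊕1⊕1⊕1⊕1⊕1⊕1⊕1⊕0⊕0⊕0⊕1⊕0⊕1⊕1⊕1 = 1
s4 (pos 4,5,6,7,12,13,14,15,20,21,22,23,28,29,30,31): 0⊕0⊕1⊕1⊕1⊕1⊕1⊕1⊕1⊕1⊕0⊕1⊕0⊕0⊕1⊕1 = 1
s8 (pos 8,9,10,11,12,13,14,15,24,25,26,27,28,29,30,31): 1⊕0⊕1⊕1⊕1⊕1⊕1⊕1⊕0⊕1⊕0⊕1⊕0⊕0⊕1⊕1 = 1
s16 (pos 16,17,18,19,20,21,22,23,24,25,26,27,28,29,30,31): 1⊕1⊕0⊕0⊕1⊕1⊕0⊕1⊕0⊕1⊕0⊕1⊕0⊕0⊕1⊕1 = 1
Syndrome s16…s1 = 11110 → error at position 30.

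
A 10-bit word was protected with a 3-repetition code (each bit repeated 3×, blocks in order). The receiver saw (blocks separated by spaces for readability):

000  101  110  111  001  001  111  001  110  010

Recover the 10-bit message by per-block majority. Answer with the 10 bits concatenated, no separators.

0111001010

Block 1 (000): 0 ones → 0
Block 2 (101): 2 ones → 1
Block 3 (110): 2 ones → 1
Block 4 (111): 3 ones → 1
Block 5 (001): 1 one → 0
Block 6 (001): 1 one → 0
Block 7 (111): 3 ones → 1
Block 8 (001): 1 one → 0
Block 9 (110): 2 ones → 1
Block 10 (010): 1 one → 0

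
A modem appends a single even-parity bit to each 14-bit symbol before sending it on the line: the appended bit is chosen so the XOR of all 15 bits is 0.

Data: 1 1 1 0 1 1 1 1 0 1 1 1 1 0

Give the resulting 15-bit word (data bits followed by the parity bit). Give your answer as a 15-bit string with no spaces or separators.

111011110111101

XOR of the 14 data bits: 1⊕1⊕1⊕0⊕1⊕1⊕1⊕1⊕0⊕1⊕1⊕1⊕1⊕0 = 1
Parity bit = 1 (so all 15 bits XOR to 0).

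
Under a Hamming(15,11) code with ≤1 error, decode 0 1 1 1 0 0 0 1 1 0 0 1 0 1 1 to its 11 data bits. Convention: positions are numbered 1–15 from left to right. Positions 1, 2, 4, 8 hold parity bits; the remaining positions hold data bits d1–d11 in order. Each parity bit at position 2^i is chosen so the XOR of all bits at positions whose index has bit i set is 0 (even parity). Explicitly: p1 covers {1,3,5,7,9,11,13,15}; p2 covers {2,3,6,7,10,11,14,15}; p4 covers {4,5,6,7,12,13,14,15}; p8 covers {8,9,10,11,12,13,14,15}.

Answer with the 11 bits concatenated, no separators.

s1 (pos 1,3,5,7,9,11,13,15): 0⊕1⊕0⊕0⊕1⊕0⊕0⊕1 = 1
s2 (pos 2,3,6,7,10,11,14,15): 1⊕1⊕0⊕0⊕0⊕0⊕1⊕1 = 0
s4 (pos 4,5,6,7,12,13,14,15): 1⊕0⊕0⊕0⊕1⊕0⊕1⊕1 = 0
s8 (pos 8,9,10,11,12,13,14,15): 1⊕1⊕0⊕0⊕1⊕0⊕1⊕1 = 1
Syndrome s8…s1 = 1001 → error at position 9.
Flip position 9: 011100011001011 → 011100010001011
Read data bits from positions 3,5,6,7,9,10,11,12,13,14,15: 10000001011

10000001011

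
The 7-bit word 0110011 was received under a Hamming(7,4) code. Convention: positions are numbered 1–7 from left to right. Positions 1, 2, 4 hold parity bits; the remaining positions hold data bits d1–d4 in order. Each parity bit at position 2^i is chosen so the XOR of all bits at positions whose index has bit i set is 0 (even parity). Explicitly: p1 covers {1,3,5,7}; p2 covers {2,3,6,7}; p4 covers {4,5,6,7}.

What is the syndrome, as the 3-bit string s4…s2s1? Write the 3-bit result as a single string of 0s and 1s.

000

s1 (pos 1,3,5,7): 0⊕1⊕0⊕1 = 0
s2 (pos 2,3,6,7): 1⊕1⊕1⊕1 = 0
s4 (pos 4,5,6,7): 0⊕0⊕1⊕1 = 0
Syndrome s4…s1 = 000 → no error.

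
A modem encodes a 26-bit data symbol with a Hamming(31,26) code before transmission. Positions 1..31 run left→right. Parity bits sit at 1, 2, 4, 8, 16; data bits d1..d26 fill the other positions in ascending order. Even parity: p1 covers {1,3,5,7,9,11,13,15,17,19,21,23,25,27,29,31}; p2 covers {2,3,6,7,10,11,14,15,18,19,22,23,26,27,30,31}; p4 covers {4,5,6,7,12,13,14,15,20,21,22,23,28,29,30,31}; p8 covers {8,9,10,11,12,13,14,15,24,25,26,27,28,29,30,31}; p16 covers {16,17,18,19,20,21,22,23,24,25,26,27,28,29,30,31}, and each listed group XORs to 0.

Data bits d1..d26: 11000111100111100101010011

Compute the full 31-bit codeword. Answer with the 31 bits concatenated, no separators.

Place data at non-parity positions: p1 p2 1 p4 1 0 0 p8 0 1 1 1 1 0 0 p16 1 1 1 1 0 0 1 0 1 0 1 0 0 1 1
p1 (pos 1,3,5,7,9,11,13,15,17,19,21,23,25,27,29,31): XOR of data positions = 1⊕1⊕0⊕0⊕1⊕1⊕0⊕1⊕1⊕0⊕1⊕1⊕1⊕0⊕1 = 0
p2 (pos 2,3,6,7,10,11,14,15,18,19,22,23,26,27,30,31): XOR of data positions = 1⊕0⊕0⊕1⊕1⊕0⊕0⊕1⊕1⊕0⊕1⊕0⊕1⊕1⊕1 = 1
p4 (pos 4,5,6,7,12,13,14,15,20,21,22,23,28,29,30,31): XOR of data positions = 1⊕0⊕0⊕1⊕1⊕0⊕0⊕1⊕0⊕0⊕1⊕0⊕0⊕1⊕1 = 1
p8 (pos 8,9,10,11,12,13,14,15,24,25,26,27,28,29,30,31): XOR of data positions = 0⊕1⊕1⊕1⊕1⊕0⊕0⊕0⊕1⊕0⊕1⊕0⊕0⊕1⊕1 = 0
p16 (pos 16,17,18,19,20,21,22,23,24,25,26,27,28,29,30,31): XOR of data positions = 1⊕1⊕1⊕1⊕0⊕0⊕1⊕0⊕1⊕0⊕1⊕0⊕0⊕1⊕1 = 1
Codeword: 0111100001111001111100101010011

0111100001111001111100101010011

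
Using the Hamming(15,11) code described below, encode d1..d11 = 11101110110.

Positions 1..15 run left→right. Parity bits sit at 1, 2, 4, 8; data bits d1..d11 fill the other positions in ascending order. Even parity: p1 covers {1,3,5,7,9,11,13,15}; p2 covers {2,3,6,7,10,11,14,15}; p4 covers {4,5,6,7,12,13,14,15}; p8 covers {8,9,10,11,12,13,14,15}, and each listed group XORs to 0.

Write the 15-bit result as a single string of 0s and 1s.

Place data at non-parity positions: p1 p2 1 p4 1 1 0 p8 1 1 1 0 1 1 0
p1 (pos 1,3,5,7,9,11,13,15): XOR of data positions = 1⊕1⊕0⊕1⊕1⊕1⊕0 = 1
p2 (pos 2,3,6,7,10,11,14,15): XOR of data positions = 1⊕1⊕0⊕1⊕1⊕1⊕0 = 1
p4 (pos 4,5,6,7,12,13,14,15): XOR of data positions = 1⊕1⊕0⊕0⊕1⊕1⊕0 = 0
p8 (pos 8,9,10,11,12,13,14,15): XOR of data positions = 1⊕1⊕1⊕0⊕1⊕1⊕0 = 1
Codeword: 111011011110110

111011011110110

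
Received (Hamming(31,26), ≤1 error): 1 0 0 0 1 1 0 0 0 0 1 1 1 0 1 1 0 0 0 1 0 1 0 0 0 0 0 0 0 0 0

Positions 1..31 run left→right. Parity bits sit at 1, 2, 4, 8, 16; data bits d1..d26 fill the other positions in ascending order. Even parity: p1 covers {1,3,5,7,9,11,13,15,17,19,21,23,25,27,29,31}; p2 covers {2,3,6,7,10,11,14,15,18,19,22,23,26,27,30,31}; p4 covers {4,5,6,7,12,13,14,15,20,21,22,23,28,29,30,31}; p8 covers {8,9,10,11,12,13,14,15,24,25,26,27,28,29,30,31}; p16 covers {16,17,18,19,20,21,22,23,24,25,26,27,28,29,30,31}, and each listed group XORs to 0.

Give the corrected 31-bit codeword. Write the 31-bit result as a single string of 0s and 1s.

1000110000111011000111000000000

s1 (pos 1,3,5,7,9,11,13,15,17,19,21,23,25,27,29,31): 1⊕0⊕1⊕0⊕0⊕1⊕1⊕1⊕0⊕0⊕0⊕0⊕0⊕0⊕0⊕0 = 1
s2 (pos 2,3,6,7,10,11,14,15,18,19,22,23,26,27,30,31): 0⊕0⊕1⊕0⊕0⊕1⊕0⊕1⊕0⊕0⊕1⊕0⊕0⊕0⊕0⊕0 = 0
s4 (pos 4,5,6,7,12,13,14,15,20,21,22,23,28,29,30,31): 0⊕1⊕1⊕0⊕1⊕1⊕0⊕1⊕1⊕0⊕1⊕0⊕0⊕0⊕0⊕0 = 1
s8 (pos 8,9,10,11,12,13,14,15,24,25,26,27,28,29,30,31): 0⊕0⊕0⊕1⊕1⊕1⊕0⊕1⊕0⊕0⊕0⊕0⊕0⊕0⊕0⊕0 = 0
s16 (pos 16,17,18,19,20,21,22,23,24,25,26,27,28,29,30,31): 1⊕0⊕0⊕0⊕1⊕0⊕1⊕0⊕0⊕0⊕0⊕0⊕0⊕0⊕0⊕0 = 1
Syndrome s16…s1 = 10101 → error at position 21.
Flip position 21: 1000110000111011000101000000000 → 1000110000111011000111000000000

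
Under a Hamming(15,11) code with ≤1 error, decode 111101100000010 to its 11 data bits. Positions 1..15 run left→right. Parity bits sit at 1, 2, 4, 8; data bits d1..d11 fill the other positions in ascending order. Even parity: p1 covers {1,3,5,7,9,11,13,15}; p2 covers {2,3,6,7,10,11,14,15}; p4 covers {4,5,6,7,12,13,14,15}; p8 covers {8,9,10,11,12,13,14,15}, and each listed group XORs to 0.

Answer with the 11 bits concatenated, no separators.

s1 (pos 1,3,5,7,9,11,13,15): 1⊕1⊕0⊕1⊕0⊕0⊕0⊕0 = 1
s2 (pos 2,3,6,7,10,11,14,15): 1⊕1⊕1⊕1⊕0⊕0⊕1⊕0 = 1
s4 (pos 4,5,6,7,12,13,14,15): 1⊕0⊕1⊕1⊕0⊕0⊕1⊕0 = 0
s8 (pos 8,9,10,11,12,13,14,15): 0⊕0⊕0⊕0⊕0⊕0⊕1⊕0 = 1
Syndrome s8…s1 = 1011 → error at position 11.
Flip position 11: 111101100000010 → 111101100010010
Read data bits from positions 3,5,6,7,9,10,11,12,13,14,15: 10110010010

10110010010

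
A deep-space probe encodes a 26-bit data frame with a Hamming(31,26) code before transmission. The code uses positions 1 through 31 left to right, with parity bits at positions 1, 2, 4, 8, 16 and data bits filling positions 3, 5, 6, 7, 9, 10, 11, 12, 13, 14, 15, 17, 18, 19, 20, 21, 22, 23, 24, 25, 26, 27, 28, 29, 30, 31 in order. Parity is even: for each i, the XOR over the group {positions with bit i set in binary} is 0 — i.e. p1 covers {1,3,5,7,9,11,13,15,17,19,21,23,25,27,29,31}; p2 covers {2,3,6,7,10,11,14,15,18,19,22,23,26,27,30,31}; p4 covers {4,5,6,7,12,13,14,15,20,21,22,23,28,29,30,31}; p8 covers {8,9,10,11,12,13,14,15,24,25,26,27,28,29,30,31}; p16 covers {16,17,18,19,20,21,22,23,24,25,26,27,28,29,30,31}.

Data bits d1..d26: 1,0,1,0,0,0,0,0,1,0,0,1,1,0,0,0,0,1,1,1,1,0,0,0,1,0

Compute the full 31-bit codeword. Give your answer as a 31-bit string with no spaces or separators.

Place data at non-parity positions: p1 p2 1 p4 0 1 0 p8 0 0 0 0 1 0 0 p16 1 1 0 0 0 0 1 1 1 1 0 0 0 1 0
p1 (pos 1,3,5,7,9,11,13,15,17,19,21,23,25,27,29,31): XOR of data positions = 1⊕0⊕0⊕0⊕0⊕1⊕0⊕1⊕0⊕0⊕1⊕1⊕0⊕0⊕0 = 1
p2 (pos 2,3,6,7,10,11,14,15,18,19,22,23,26,27,30,31): XOR of data positions = 1⊕1⊕0⊕0⊕0⊕0⊕0⊕1⊕0⊕0⊕1⊕1⊕0⊕1⊕0 = 0
p4 (pos 4,5,6,7,12,13,14,15,20,21,22,23,28,29,30,31): XOR of data positions = 0⊕1⊕0⊕0⊕1⊕0⊕0⊕0⊕0⊕0⊕1⊕0⊕0⊕1⊕0 = 0
p8 (pos 8,9,10,11,12,13,14,15,24,25,26,27,28,29,30,31): XOR of data positions = 0⊕0⊕0⊕0⊕1⊕0⊕0⊕1⊕1⊕1⊕0⊕0⊕0⊕1⊕0 = 1
p16 (pos 16,17,18,19,20,21,22,23,24,25,26,27,28,29,30,31): XOR of data positions = 1⊕1⊕0⊕0⊕0⊕0⊕1⊕1⊕1⊕1⊕0⊕0⊕0⊕1⊕0 = 1
Codeword: 1010010100001001110000111100010

1010010100001001110000111100010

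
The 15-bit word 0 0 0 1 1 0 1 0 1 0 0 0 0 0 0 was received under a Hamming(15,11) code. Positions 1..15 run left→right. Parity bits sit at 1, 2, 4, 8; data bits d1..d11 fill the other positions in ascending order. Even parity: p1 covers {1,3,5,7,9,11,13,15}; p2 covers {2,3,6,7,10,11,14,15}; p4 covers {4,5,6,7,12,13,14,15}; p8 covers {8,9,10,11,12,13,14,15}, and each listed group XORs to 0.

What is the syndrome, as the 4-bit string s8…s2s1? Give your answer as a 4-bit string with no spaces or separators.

s1 (pos 1,3,5,7,9,11,13,15): 0⊕0⊕1⊕1⊕1⊕0⊕0⊕0 = 1
s2 (pos 2,3,6,7,10,11,14,15): 0⊕0⊕0⊕1⊕0⊕0⊕0⊕0 = 1
s4 (pos 4,5,6,7,12,13,14,15): 1⊕1⊕0⊕1⊕0⊕0⊕0⊕0 = 1
s8 (pos 8,9,10,11,12,13,14,15): 0⊕1⊕0⊕0⊕0⊕0⊕0⊕0 = 1
Syndrome s8…s1 = 1111 → error at position 15.

1111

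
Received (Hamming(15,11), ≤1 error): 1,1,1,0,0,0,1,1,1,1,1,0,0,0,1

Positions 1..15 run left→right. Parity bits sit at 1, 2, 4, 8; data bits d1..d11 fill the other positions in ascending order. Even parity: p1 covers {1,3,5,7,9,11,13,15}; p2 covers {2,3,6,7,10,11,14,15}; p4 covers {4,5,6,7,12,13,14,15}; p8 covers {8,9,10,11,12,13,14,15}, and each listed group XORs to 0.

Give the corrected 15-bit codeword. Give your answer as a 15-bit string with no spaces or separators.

111000101110001

s1 (pos 1,3,5,7,9,11,13,15): 1⊕1⊕0⊕1⊕1⊕1⊕0⊕1 = 0
s2 (pos 2,3,6,7,10,11,14,15): 1⊕1⊕0⊕1⊕1⊕1⊕0⊕1 = 0
s4 (pos 4,5,6,7,12,13,14,15): 0⊕0⊕0⊕1⊕0⊕0⊕0⊕1 = 0
s8 (pos 8,9,10,11,12,13,14,15): 1⊕1⊕1⊕1⊕0⊕0⊕0⊕1 = 1
Syndrome s8…s1 = 1000 → error at position 8.
Flip position 8: 111000111110001 → 111000101110001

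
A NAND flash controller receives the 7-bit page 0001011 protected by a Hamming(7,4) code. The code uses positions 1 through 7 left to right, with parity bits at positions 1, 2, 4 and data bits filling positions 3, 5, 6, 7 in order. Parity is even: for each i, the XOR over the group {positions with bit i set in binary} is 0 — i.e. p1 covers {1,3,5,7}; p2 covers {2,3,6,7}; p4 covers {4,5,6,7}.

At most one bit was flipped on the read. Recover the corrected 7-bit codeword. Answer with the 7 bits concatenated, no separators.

0001111

s1 (pos 1,3,5,7): 0⊕0⊕0⊕1 = 1
s2 (pos 2,3,6,7): 0⊕0⊕1⊕1 = 0
s4 (pos 4,5,6,7): 1⊕0⊕1⊕1 = 1
Syndrome s4…s1 = 101 → error at position 5.
Flip position 5: 0001011 → 0001111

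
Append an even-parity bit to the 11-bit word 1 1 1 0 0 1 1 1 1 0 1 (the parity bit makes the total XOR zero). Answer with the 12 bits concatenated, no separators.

111001111010

XOR of the 11 data bits: 1⊕1⊕1⊕0⊕0⊕1⊕1⊕1⊕1⊕0⊕1 = 0
Parity bit = 0 (so all 12 bits XOR to 0).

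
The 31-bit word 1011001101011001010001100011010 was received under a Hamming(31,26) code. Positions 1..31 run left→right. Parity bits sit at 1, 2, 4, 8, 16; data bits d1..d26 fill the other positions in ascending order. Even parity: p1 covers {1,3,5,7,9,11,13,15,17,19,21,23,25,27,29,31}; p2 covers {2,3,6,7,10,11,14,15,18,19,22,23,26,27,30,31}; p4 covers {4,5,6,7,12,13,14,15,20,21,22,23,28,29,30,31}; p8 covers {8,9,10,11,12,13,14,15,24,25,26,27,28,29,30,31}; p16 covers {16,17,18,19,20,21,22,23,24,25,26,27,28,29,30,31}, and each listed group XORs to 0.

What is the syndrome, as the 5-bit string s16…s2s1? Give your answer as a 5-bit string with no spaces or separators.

s1 (pos 1,3,5,7,9,11,13,15,17,19,21,23,25,27,29,31): 1⊕1⊕0⊕1⊕0⊕0⊕1⊕0⊕0⊕0⊕0⊕1⊕0⊕1⊕0⊕0 = 0
s2 (pos 2,3,6,7,10,11,14,15,18,19,22,23,26,27,30,31): 0⊕1⊕0⊕1⊕1⊕0⊕0⊕0⊕1⊕0⊕1⊕1⊕0⊕1⊕1⊕0 = 0
s4 (pos 4,5,6,7,12,13,14,15,20,21,22,23,28,29,30,31): 1⊕0⊕0⊕1⊕1⊕1⊕0⊕0⊕0⊕0⊕1⊕1⊕1⊕0⊕1⊕0 = 0
s8 (pos 8,9,10,11,12,13,14,15,24,25,26,27,28,29,30,31): 1⊕0⊕1⊕0⊕1⊕1⊕0⊕0⊕0⊕0⊕0⊕1⊕1⊕0⊕1⊕0 = 1
s16 (pos 16,17,18,19,20,21,22,23,24,25,26,27,28,29,30,31): 1⊕0⊕1⊕0⊕0⊕0⊕1⊕1⊕0⊕0⊕0⊕1⊕1⊕0⊕1⊕0 = 1
Syndrome s16…s1 = 11000 → error at position 24.

11000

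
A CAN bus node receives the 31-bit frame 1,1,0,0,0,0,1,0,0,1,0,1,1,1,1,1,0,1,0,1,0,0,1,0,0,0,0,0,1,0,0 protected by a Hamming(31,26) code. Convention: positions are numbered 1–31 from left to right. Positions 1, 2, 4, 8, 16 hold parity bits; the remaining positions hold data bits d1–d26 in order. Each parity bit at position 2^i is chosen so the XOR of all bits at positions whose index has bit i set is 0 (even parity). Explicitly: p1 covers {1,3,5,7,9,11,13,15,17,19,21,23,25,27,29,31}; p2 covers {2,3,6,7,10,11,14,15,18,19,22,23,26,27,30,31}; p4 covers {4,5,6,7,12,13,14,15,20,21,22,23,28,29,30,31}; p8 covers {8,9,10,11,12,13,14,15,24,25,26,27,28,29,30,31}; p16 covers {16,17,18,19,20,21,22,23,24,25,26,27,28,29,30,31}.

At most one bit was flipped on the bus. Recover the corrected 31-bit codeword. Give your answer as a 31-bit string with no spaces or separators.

1100001001011111000100100000100

s1 (pos 1,3,5,7,9,11,13,15,17,19,21,23,25,27,29,31): 1⊕0⊕0⊕1⊕0⊕0⊕1⊕1⊕0⊕0⊕0⊕1⊕0⊕0⊕1⊕0 = 0
s2 (pos 2,3,6,7,10,11,14,15,18,19,22,23,26,27,30,31): 1⊕0⊕0⊕1⊕1⊕0⊕1⊕1⊕1⊕0⊕0⊕1⊕0⊕0⊕0⊕0 = 1
s4 (pos 4,5,6,7,12,13,14,15,20,21,22,23,28,29,30,31): 0⊕0⊕0⊕1⊕1⊕1⊕1⊕1⊕1⊕0⊕0⊕1⊕0⊕1⊕0⊕0 = 0
s8 (pos 8,9,10,11,12,13,14,15,24,25,26,27,28,29,30,31): 0⊕0⊕1⊕0⊕1⊕1⊕1⊕1⊕0⊕0⊕0⊕0⊕0⊕1⊕0⊕0 = 0
s16 (pos 16,17,18,19,20,21,22,23,24,25,26,27,28,29,30,31): 1⊕0⊕1⊕0⊕1⊕0⊕0⊕1⊕0⊕0⊕0⊕0⊕0⊕1⊕0⊕0 = 1
Syndrome s16…s1 = 10010 → error at position 18.
Flip position 18: 1100001001011111010100100000100 → 1100001001011111000100100000100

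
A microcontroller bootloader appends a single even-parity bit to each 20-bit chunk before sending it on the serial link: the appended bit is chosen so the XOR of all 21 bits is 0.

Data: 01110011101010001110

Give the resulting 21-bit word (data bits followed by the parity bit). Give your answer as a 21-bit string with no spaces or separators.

011100111010100011101

XOR of the 20 data bits: 0⊕1⊕1⊕1⊕0⊕0⊕1⊕1⊕1⊕0⊕1⊕0⊕1⊕0⊕0⊕0⊕1⊕1⊕1⊕0 = 1
Parity bit = 1 (so all 21 bits XOR to 0).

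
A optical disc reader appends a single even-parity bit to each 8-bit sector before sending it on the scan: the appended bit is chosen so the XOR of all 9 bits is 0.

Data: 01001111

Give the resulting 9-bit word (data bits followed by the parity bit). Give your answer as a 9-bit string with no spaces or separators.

XOR of the 8 data bits: 0⊕1⊕0⊕0⊕1⊕1⊕1⊕1 = 1
Parity bit = 1 (so all 9 bits XOR to 0).

010011111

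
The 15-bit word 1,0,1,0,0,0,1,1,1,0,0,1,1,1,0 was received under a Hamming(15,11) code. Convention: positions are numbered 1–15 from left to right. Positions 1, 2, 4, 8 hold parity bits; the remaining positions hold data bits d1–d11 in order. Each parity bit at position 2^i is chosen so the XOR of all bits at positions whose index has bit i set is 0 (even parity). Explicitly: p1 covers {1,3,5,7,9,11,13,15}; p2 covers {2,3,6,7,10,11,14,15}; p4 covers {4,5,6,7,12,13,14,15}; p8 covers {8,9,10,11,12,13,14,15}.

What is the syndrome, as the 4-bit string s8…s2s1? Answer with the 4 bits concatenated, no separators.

1011

s1 (pos 1,3,5,7,9,11,13,15): 1⊕1⊕0⊕1⊕1⊕0⊕1⊕0 = 1
s2 (pos 2,3,6,7,10,11,14,15): 0⊕1⊕0⊕1⊕0⊕0⊕1⊕0 = 1
s4 (pos 4,5,6,7,12,13,14,15): 0⊕0⊕0⊕1⊕1⊕1⊕1⊕0 = 0
s8 (pos 8,9,10,11,12,13,14,15): 1⊕1⊕0⊕0⊕1⊕1⊕1⊕0 = 1
Syndrome s8…s1 = 1011 → error at position 11.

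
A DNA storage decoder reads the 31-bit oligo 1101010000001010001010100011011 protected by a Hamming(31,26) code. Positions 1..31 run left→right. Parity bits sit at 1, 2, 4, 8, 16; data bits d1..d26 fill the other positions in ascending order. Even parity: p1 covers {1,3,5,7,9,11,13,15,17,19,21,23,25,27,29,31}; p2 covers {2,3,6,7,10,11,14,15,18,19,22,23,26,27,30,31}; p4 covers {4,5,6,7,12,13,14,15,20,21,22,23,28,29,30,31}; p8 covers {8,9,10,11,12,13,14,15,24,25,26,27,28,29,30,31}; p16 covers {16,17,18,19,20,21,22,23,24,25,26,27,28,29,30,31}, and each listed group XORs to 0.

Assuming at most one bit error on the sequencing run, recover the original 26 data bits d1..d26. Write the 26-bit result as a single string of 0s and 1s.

00100000101001110100011011

s1 (pos 1,3,5,7,9,11,13,15,17,19,21,23,25,27,29,31): 1⊕0⊕0⊕0⊕0⊕0⊕1⊕1⊕0⊕1⊕1⊕1⊕0⊕1⊕0⊕1 = 0
s2 (pos 2,3,6,7,10,11,14,15,18,19,22,23,26,27,30,31): 1⊕0⊕1⊕0⊕0⊕0⊕0⊕1⊕0⊕1⊕0⊕1⊕0⊕1⊕1⊕1 = 0
s4 (pos 4,5,6,7,12,13,14,15,20,21,22,23,28,29,30,31): 1⊕0⊕1⊕0⊕0⊕1⊕0⊕1⊕0⊕1⊕0⊕1⊕1⊕0⊕1⊕1 = 1
s8 (pos 8,9,10,11,12,13,14,15,24,25,26,27,28,29,30,31): 0⊕0⊕0⊕0⊕0⊕1⊕0⊕1⊕0⊕0⊕0⊕1⊕1⊕0⊕1⊕1 = 0
s16 (pos 16,17,18,19,20,21,22,23,24,25,26,27,28,29,30,31): 0⊕0⊕0⊕1⊕0⊕1⊕0⊕1⊕0⊕0⊕0⊕1⊕1⊕0⊕1⊕1 = 1
Syndrome s16…s1 = 10100 → error at position 20.
Flip position 20: 1101010000001010001010100011011 → 1101010000001010001110100011011
Read data bits from positions 3,5,6,7,9,10,11,12,13,14,15,17,18,19,20,21,22,23,24,25,26,27,28,29,30,31: 00100000101001110100011011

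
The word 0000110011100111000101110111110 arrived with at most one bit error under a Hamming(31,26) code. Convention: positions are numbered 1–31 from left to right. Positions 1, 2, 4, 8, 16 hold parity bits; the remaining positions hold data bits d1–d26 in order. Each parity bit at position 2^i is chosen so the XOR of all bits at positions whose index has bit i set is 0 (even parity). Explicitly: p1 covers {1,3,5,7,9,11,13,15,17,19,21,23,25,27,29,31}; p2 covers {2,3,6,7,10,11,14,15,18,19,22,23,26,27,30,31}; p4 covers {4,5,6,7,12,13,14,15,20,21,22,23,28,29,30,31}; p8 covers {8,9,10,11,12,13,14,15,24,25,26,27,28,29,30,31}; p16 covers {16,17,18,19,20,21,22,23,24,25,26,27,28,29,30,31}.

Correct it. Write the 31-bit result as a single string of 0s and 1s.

0000110001100111000101110111110

s1 (pos 1,3,5,7,9,11,13,15,17,19,21,23,25,27,29,31): 0⊕0⊕1⊕0⊕1⊕1⊕0⊕1⊕0⊕0⊕0⊕1⊕0⊕1⊕1⊕0 = 1
s2 (pos 2,3,6,7,10,11,14,15,18,19,22,23,26,27,30,31): 0⊕0⊕1⊕0⊕1⊕1⊕1⊕1⊕0⊕0⊕1⊕1⊕1⊕1⊕1⊕0 = 0
s4 (pos 4,5,6,7,12,13,14,15,20,21,22,23,28,29,30,31): 0⊕1⊕1⊕0⊕0⊕0⊕1⊕1⊕1⊕0⊕1⊕1⊕1⊕1⊕1⊕0 = 0
s8 (pos 8,9,10,11,12,13,14,15,24,25,26,27,28,29,30,31): 0⊕1⊕1⊕1⊕0⊕0⊕1⊕1⊕1⊕0⊕1⊕1⊕1⊕1⊕1⊕0 = 1
s16 (pos 16,17,18,19,20,21,22,23,24,25,26,27,28,29,30,31): 1⊕0⊕0⊕0⊕1⊕0⊕1⊕1⊕1⊕0⊕1⊕1⊕1⊕1⊕1⊕0 = 0
Syndrome s16…s1 = 01001 → error at position 9.
Flip position 9: 0000110011100111000101110111110 → 0000110001100111000101110111110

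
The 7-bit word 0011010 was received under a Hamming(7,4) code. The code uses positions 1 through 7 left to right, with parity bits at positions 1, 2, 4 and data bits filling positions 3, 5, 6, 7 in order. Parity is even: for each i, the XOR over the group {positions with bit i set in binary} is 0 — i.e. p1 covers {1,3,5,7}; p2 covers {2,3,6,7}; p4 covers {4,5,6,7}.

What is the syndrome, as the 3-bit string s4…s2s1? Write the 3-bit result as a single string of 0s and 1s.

001

s1 (pos 1,3,5,7): 0⊕1⊕0⊕0 = 1
s2 (pos 2,3,6,7): 0⊕1⊕1⊕0 = 0
s4 (pos 4,5,6,7): 1⊕0⊕1⊕0 = 0
Syndrome s4…s1 = 001 → error at position 1.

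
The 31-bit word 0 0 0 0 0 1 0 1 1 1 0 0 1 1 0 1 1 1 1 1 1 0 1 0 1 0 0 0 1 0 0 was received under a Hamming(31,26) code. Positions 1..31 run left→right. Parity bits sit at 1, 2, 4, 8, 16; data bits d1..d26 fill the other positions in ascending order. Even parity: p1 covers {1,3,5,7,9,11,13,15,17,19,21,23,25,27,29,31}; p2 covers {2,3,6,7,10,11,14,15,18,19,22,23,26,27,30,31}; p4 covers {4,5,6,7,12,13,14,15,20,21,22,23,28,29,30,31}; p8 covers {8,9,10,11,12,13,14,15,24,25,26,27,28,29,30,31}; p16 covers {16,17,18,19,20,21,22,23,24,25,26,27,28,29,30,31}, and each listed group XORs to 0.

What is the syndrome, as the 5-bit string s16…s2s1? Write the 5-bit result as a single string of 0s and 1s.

11100

s1 (pos 1,3,5,7,9,11,13,15,17,19,21,23,25,27,29,31): 0⊕0⊕0⊕0⊕1⊕0⊕1⊕0⊕1⊕1⊕1⊕1⊕1⊕0⊕1⊕0 = 0
s2 (pos 2,3,6,7,10,11,14,15,18,19,22,23,26,27,30,31): 0⊕0⊕1⊕0⊕1⊕0⊕1⊕0⊕1⊕1⊕0⊕1⊕0⊕0⊕0⊕0 = 0
s4 (pos 4,5,6,7,12,13,14,15,20,21,22,23,28,29,30,31): 0⊕0⊕1⊕0⊕0⊕1⊕1⊕0⊕1⊕1⊕0⊕1⊕0⊕1⊕0⊕0 = 1
s8 (pos 8,9,10,11,12,13,14,15,24,25,26,27,28,29,30,31): 1⊕1⊕1⊕0⊕0⊕1⊕1⊕0⊕0⊕1⊕0⊕0⊕0⊕1⊕0⊕0 = 1
s16 (pos 16,17,18,19,20,21,22,23,24,25,26,27,28,29,30,31): 1⊕1⊕1⊕1⊕1⊕1⊕0⊕1⊕0⊕1⊕0⊕0⊕0⊕1⊕0⊕0 = 1
Syndrome s16…s1 = 11100 → error at position 28.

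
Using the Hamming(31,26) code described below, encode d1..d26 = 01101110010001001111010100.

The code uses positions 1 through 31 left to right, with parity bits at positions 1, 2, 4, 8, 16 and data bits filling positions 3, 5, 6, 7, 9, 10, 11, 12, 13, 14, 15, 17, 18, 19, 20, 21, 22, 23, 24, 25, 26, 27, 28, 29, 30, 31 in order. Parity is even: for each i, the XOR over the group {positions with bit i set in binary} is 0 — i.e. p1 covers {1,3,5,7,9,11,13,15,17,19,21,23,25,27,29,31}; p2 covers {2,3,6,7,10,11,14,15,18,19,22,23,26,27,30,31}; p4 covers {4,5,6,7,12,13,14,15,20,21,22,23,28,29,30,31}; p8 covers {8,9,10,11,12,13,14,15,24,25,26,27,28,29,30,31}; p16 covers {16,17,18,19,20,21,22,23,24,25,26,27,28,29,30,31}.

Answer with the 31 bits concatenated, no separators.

Place data at non-parity positions: p1 p2 0 p4 1 1 0 p8 1 1 1 0 0 1 0 p16 0 0 1 0 0 1 1 1 1 0 1 0 1 0 0
p1 (pos 1,3,5,7,9,11,13,15,17,19,21,23,25,27,29,31): XOR of data positions = 0⊕1⊕0⊕1⊕1⊕0⊕0⊕0⊕1⊕0⊕1⊕1⊕1⊕1⊕0 = 0
p2 (pos 2,3,6,7,10,11,14,15,18,19,22,23,26,27,30,31): XOR of data positions = 0⊕1⊕0⊕1⊕1⊕1⊕0⊕0⊕1⊕1⊕1⊕0⊕1⊕0⊕0 = 0
p4 (pos 4,5,6,7,12,13,14,15,20,21,22,23,28,29,30,31): XOR of data positions = 1⊕1⊕0⊕0⊕0⊕1⊕0⊕0⊕0⊕1⊕1⊕0⊕1⊕0⊕0 = 0
p8 (pos 8,9,10,11,12,13,14,15,24,25,26,27,28,29,30,31): XOR of data positions = 1⊕1⊕1⊕0⊕0⊕1⊕0⊕1⊕1⊕0⊕1⊕0⊕1⊕0⊕0 = 0
p16 (pos 16,17,18,19,20,21,22,23,24,25,26,27,28,29,30,31): XOR of data positions = 0⊕0⊕1⊕0⊕0⊕1⊕1⊕1⊕1⊕0⊕1⊕0⊕1⊕0⊕0 = 1
Codeword: 0000110011100101001001111010100

0000110011100101001001111010100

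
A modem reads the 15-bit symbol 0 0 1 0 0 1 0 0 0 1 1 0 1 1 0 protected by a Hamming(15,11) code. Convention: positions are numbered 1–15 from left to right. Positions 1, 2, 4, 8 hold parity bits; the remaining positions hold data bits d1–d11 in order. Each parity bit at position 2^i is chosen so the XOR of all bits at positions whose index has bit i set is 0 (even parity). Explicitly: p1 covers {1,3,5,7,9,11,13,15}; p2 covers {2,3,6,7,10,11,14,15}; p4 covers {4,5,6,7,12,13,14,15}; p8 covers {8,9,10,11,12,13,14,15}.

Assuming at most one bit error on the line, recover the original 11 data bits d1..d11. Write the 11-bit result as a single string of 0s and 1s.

s1 (pos 1,3,5,7,9,11,13,15): 0⊕1⊕0⊕0⊕0⊕1⊕1⊕0 = 1
s2 (pos 2,3,6,7,10,11,14,15): 0⊕1⊕1⊕0⊕1⊕1⊕1⊕0 = 1
s4 (pos 4,5,6,7,12,13,14,15): 0⊕0⊕1⊕0⊕0⊕1⊕1⊕0 = 1
s8 (pos 8,9,10,11,12,13,14,15): 0⊕0⊕1⊕1⊕0⊕1⊕1⊕0 = 0
Syndrome s8…s1 = 0111 → error at position 7.
Flip position 7: 001001000110110 → 001001100110110
Read data bits from positions 3,5,6,7,9,10,11,12,13,14,15: 10110110110

10110110110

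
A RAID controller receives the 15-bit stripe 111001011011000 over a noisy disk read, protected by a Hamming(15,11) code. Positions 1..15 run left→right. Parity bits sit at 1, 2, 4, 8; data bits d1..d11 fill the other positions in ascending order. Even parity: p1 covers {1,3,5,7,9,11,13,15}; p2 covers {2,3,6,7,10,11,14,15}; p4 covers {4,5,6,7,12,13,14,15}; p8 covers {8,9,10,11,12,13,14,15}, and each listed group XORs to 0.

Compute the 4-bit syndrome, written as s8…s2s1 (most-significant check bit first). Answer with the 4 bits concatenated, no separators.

s1 (pos 1,3,5,7,9,11,13,15): 1⊕1⊕0⊕0⊕1⊕1⊕0⊕0 = 0
s2 (pos 2,3,6,7,10,11,14,15): 1⊕1⊕1⊕0⊕0⊕1⊕0⊕0 = 0
s4 (pos 4,5,6,7,12,13,14,15): 0⊕0⊕1⊕0⊕1⊕0⊕0⊕0 = 0
s8 (pos 8,9,10,11,12,13,14,15): 1⊕1⊕0⊕1⊕1⊕0⊕0⊕0 = 0
Syndrome s8…s1 = 0000 → no error.

0000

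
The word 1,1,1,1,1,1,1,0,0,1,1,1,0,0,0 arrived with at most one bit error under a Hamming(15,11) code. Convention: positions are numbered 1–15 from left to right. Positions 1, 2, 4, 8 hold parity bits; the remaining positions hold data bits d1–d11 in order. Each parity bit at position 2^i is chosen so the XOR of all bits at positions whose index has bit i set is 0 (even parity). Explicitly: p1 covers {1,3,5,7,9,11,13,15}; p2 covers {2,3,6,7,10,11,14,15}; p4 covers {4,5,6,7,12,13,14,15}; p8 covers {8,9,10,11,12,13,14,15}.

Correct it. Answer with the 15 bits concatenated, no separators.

s1 (pos 1,3,5,7,9,11,13,15): 1⊕1⊕1⊕1⊕0⊕1⊕0⊕0 = 1
s2 (pos 2,3,6,7,10,11,14,15): 1⊕1⊕1⊕1⊕1⊕1⊕0⊕0 = 0
s4 (pos 4,5,6,7,12,13,14,15): 1⊕1⊕1⊕1⊕1⊕0⊕0⊕0 = 1
s8 (pos 8,9,10,11,12,13,14,15): 0⊕0⊕1⊕1⊕1⊕0⊕0⊕0 = 1
Syndrome s8…s1 = 1101 → error at position 13.
Flip position 13: 111111100111000 → 111111100111100

111111100111100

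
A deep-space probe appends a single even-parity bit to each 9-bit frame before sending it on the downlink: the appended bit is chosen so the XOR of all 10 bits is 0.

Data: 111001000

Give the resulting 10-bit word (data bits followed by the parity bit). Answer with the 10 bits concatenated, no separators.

XOR of the 9 data bits: 1⊕1⊕1⊕0⊕0⊕1⊕0⊕0⊕0 = 0
Parity bit = 0 (so all 10 bits XOR to 0).

1110010000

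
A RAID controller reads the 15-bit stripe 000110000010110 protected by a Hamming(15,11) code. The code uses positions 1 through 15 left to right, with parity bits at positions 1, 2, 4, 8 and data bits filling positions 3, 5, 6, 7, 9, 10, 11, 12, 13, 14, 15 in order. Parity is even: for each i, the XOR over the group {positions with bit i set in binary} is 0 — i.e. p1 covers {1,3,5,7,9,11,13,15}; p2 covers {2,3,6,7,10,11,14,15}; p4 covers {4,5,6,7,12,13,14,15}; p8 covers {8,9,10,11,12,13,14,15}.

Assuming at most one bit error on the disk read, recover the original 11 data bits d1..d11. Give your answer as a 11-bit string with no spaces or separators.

01001010110

s1 (pos 1,3,5,7,9,11,13,15): 0⊕0⊕1⊕0⊕0⊕1⊕1⊕0 = 1
s2 (pos 2,3,6,7,10,11,14,15): 0⊕0⊕0⊕0⊕0⊕1⊕1⊕0 = 0
s4 (pos 4,5,6,7,12,13,14,15): 1⊕1⊕0⊕0⊕0⊕1⊕1⊕0 = 0
s8 (pos 8,9,10,11,12,13,14,15): 0⊕0⊕0⊕1⊕0⊕1⊕1⊕0 = 1
Syndrome s8…s1 = 1001 → error at position 9.
Flip position 9: 000110000010110 → 000110001010110
Read data bits from positions 3,5,6,7,9,10,11,12,13,14,15: 01001010110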